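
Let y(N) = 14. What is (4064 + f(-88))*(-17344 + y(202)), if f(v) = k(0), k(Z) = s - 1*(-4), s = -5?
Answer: -70411790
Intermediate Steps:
k(Z) = -1 (k(Z) = -5 - 1*(-4) = -5 + 4 = -1)
f(v) = -1
(4064 + f(-88))*(-17344 + y(202)) = (4064 - 1)*(-17344 + 14) = 4063*(-17330) = -70411790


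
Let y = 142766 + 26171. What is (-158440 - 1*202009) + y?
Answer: -191512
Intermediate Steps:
y = 168937
(-158440 - 1*202009) + y = (-158440 - 1*202009) + 168937 = (-158440 - 202009) + 168937 = -360449 + 168937 = -191512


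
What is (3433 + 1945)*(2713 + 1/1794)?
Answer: 13087693747/897 ≈ 1.4591e+7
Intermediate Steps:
(3433 + 1945)*(2713 + 1/1794) = 5378*(2713 + 1/1794) = 5378*(4867123/1794) = 13087693747/897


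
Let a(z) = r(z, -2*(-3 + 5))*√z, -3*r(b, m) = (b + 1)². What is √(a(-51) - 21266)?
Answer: √(-191394 - 7500*I*√51)/3 ≈ 20.212 - 147.22*I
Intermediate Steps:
r(b, m) = -(1 + b)²/3 (r(b, m) = -(b + 1)²/3 = -(1 + b)²/3)
a(z) = -√z*(1 + z)²/3 (a(z) = (-(1 + z)²/3)*√z = -√z*(1 + z)²/3)
√(a(-51) - 21266) = √(-√(-51)*(1 - 51)²/3 - 21266) = √(-⅓*I*√51*(-50)² - 21266) = √(-⅓*I*√51*2500 - 21266) = √(-2500*I*√51/3 - 21266) = √(-21266 - 2500*I*√51/3)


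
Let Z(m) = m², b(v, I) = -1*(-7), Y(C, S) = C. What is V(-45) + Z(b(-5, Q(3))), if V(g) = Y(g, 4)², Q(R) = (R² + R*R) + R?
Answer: 2074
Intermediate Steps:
Q(R) = R + 2*R² (Q(R) = (R² + R²) + R = 2*R² + R = R + 2*R²)
V(g) = g²
b(v, I) = 7
V(-45) + Z(b(-5, Q(3))) = (-45)² + 7² = 2025 + 49 = 2074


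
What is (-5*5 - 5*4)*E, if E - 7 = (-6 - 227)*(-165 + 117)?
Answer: -503595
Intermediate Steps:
E = 11191 (E = 7 + (-6 - 227)*(-165 + 117) = 7 - 233*(-48) = 7 + 11184 = 11191)
(-5*5 - 5*4)*E = (-5*5 - 5*4)*11191 = (-25 - 20)*11191 = -45*11191 = -503595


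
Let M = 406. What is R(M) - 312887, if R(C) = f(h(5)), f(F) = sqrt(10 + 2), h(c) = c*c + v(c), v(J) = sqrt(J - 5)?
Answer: -312887 + 2*sqrt(3) ≈ -3.1288e+5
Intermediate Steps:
v(J) = sqrt(-5 + J)
h(c) = c**2 + sqrt(-5 + c) (h(c) = c*c + sqrt(-5 + c) = c**2 + sqrt(-5 + c))
f(F) = 2*sqrt(3) (f(F) = sqrt(12) = 2*sqrt(3))
R(C) = 2*sqrt(3)
R(M) - 312887 = 2*sqrt(3) - 312887 = -312887 + 2*sqrt(3)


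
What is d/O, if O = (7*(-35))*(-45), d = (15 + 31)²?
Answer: 2116/11025 ≈ 0.19193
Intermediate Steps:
d = 2116 (d = 46² = 2116)
O = 11025 (O = -245*(-45) = 11025)
d/O = 2116/11025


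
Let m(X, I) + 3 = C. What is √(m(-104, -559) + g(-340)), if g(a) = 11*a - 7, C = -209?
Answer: I*√3959 ≈ 62.921*I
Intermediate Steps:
m(X, I) = -212 (m(X, I) = -3 - 209 = -212)
g(a) = -7 + 11*a
√(m(-104, -559) + g(-340)) = √(-212 + (-7 + 11*(-340))) = √(-212 + (-7 - 3740)) = √(-212 - 3747) = √(-3959) = I*√3959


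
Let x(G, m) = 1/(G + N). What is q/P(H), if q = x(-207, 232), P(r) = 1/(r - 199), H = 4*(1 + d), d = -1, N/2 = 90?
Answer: 199/27 ≈ 7.3704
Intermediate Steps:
N = 180 (N = 2*90 = 180)
x(G, m) = 1/(180 + G) (x(G, m) = 1/(G + 180) = 1/(180 + G))
H = 0 (H = 4*(1 - 1) = 4*0 = 0)
P(r) = 1/(-199 + r)
q = -1/27 (q = 1/(180 - 207) = 1/(-27) = -1/27 ≈ -0.037037)
q/P(H) = -1/(27*(1/(-199 + 0))) = -1/(27*(1/(-199))) = -1/(27*(-1/199)) = -1/27*(-199) = 199/27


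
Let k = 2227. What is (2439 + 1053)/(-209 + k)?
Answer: 1746/1009 ≈ 1.7304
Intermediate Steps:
(2439 + 1053)/(-209 + k) = (2439 + 1053)/(-209 + 2227) = 3492/2018 = 3492*(1/2018) = 1746/1009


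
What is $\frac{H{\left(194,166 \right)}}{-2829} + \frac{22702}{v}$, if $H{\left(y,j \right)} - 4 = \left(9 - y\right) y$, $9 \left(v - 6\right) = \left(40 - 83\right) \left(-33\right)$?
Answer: $\frac{70097300}{463013} \approx 151.39$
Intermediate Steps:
$v = \frac{491}{3}$ ($v = 6 + \frac{\left(40 - 83\right) \left(-33\right)}{9} = 6 + \frac{\left(-43\right) \left(-33\right)}{9} = 6 + \frac{1}{9} \cdot 1419 = 6 + \frac{473}{3} = \frac{491}{3} \approx 163.67$)
$H{\left(y,j \right)} = 4 + y \left(9 - y\right)$ ($H{\left(y,j \right)} = 4 + \left(9 - y\right) y = 4 + y \left(9 - y\right)$)
$\frac{H{\left(194,166 \right)}}{-2829} + \frac{22702}{v} = \frac{4 - 194^{2} + 9 \cdot 194}{-2829} + \frac{22702}{\frac{491}{3}} = \left(4 - 37636 + 1746\right) \left(- \frac{1}{2829}\right) + 22702 \cdot \frac{3}{491} = \left(4 - 37636 + 1746\right) \left(- \frac{1}{2829}\right) + \frac{68106}{491} = \left(-35886\right) \left(- \frac{1}{2829}\right) + \frac{68106}{491} = \frac{11962}{943} + \frac{68106}{491} = \frac{70097300}{463013}$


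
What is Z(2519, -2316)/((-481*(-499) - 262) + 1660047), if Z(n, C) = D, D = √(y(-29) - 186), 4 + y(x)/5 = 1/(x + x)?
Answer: I*√693274/110188632 ≈ 7.5564e-6*I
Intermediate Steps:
y(x) = -20 + 5/(2*x) (y(x) = -20 + 5/(x + x) = -20 + 5/((2*x)) = -20 + 5*(1/(2*x)) = -20 + 5/(2*x))
D = I*√693274/58 (D = √((-20 + (5/2)/(-29)) - 186) = √((-20 + (5/2)*(-1/29)) - 186) = √((-20 - 5/58) - 186) = √(-1165/58 - 186) = √(-11953/58) = I*√693274/58 ≈ 14.356*I)
Z(n, C) = I*√693274/58
Z(2519, -2316)/((-481*(-499) - 262) + 1660047) = (I*√693274/58)/((-481*(-499) - 262) + 1660047) = (I*√693274/58)/((240019 - 262) + 1660047) = (I*√693274/58)/(239757 + 1660047) = (I*√693274/58)/1899804 = (I*√693274/58)*(1/1899804) = I*√693274/110188632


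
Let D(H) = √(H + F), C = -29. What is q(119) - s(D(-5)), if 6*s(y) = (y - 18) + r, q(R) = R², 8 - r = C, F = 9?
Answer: 28315/2 ≈ 14158.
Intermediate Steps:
r = 37 (r = 8 - 1*(-29) = 8 + 29 = 37)
D(H) = √(9 + H) (D(H) = √(H + 9) = √(9 + H))
s(y) = 19/6 + y/6 (s(y) = ((y - 18) + 37)/6 = ((-18 + y) + 37)/6 = (19 + y)/6 = 19/6 + y/6)
q(119) - s(D(-5)) = 119² - (19/6 + √(9 - 5)/6) = 14161 - (19/6 + √4/6) = 14161 - (19/6 + (⅙)*2) = 14161 - (19/6 + ⅓) = 14161 - 1*7/2 = 14161 - 7/2 = 28315/2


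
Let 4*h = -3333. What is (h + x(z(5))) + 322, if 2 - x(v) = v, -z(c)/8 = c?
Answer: -1877/4 ≈ -469.25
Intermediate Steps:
h = -3333/4 (h = (1/4)*(-3333) = -3333/4 ≈ -833.25)
z(c) = -8*c
x(v) = 2 - v
(h + x(z(5))) + 322 = (-3333/4 + (2 - (-8)*5)) + 322 = (-3333/4 + (2 - 1*(-40))) + 322 = (-3333/4 + (2 + 40)) + 322 = (-3333/4 + 42) + 322 = -3165/4 + 322 = -1877/4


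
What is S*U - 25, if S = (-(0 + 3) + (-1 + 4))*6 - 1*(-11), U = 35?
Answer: 360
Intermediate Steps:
S = 11 (S = (-1*3 + 3)*6 + 11 = (-3 + 3)*6 + 11 = 0*6 + 11 = 0 + 11 = 11)
S*U - 25 = 11*35 - 25 = 385 - 25 = 360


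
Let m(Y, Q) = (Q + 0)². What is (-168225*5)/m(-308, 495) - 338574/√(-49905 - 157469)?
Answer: -11215/3267 + 169287*I*√207374/103687 ≈ -3.4328 + 743.49*I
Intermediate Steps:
m(Y, Q) = Q²
(-168225*5)/m(-308, 495) - 338574/√(-49905 - 157469) = (-168225*5)/(495²) - 338574/√(-49905 - 157469) = -841125/245025 - 338574*(-I*√207374/207374) = -841125*1/245025 - 338574*(-I*√207374/207374) = -11215/3267 - (-169287)*I*√207374/103687 = -11215/3267 + 169287*I*√207374/103687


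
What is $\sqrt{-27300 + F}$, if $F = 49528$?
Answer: $2 \sqrt{5557} \approx 149.09$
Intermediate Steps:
$\sqrt{-27300 + F} = \sqrt{-27300 + 49528} = \sqrt{22228} = 2 \sqrt{5557}$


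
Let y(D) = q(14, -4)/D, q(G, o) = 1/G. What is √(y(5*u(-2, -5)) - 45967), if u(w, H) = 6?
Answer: I*√2027144595/210 ≈ 214.4*I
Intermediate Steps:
q(G, o) = 1/G
y(D) = 1/(14*D)
√(y(5*u(-2, -5)) - 45967) = √(1/(14*((5*6))) - 45967) = √((1/14)/30 - 45967) = √((1/14)*(1/30) - 45967) = √(1/420 - 45967) = √(-19306139/420) = I*√2027144595/210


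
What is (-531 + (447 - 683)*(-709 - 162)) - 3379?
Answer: 201646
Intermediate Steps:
(-531 + (447 - 683)*(-709 - 162)) - 3379 = (-531 - 236*(-871)) - 3379 = (-531 + 205556) - 3379 = 205025 - 3379 = 201646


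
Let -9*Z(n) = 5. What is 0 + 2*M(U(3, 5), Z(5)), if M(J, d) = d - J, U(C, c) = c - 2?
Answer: -64/9 ≈ -7.1111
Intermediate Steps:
Z(n) = -5/9 (Z(n) = -⅑*5 = -5/9)
U(C, c) = -2 + c
0 + 2*M(U(3, 5), Z(5)) = 0 + 2*(-5/9 - (-2 + 5)) = 0 + 2*(-5/9 - 1*3) = 0 + 2*(-5/9 - 3) = 0 + 2*(-32/9) = 0 - 64/9 = -64/9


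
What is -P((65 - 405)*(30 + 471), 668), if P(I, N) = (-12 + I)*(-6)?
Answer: -1022112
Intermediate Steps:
P(I, N) = 72 - 6*I
-P((65 - 405)*(30 + 471), 668) = -(72 - 6*(65 - 405)*(30 + 471)) = -(72 - (-2040)*501) = -(72 - 6*(-170340)) = -(72 + 1022040) = -1*1022112 = -1022112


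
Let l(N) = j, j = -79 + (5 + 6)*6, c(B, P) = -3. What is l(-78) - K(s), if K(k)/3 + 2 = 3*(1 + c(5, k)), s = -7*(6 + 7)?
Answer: 11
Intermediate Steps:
s = -91 (s = -7*13 = -91)
K(k) = -24 (K(k) = -6 + 3*(3*(1 - 3)) = -6 + 3*(3*(-2)) = -6 + 3*(-6) = -6 - 18 = -24)
j = -13 (j = -79 + 11*6 = -79 + 66 = -13)
l(N) = -13
l(-78) - K(s) = -13 - 1*(-24) = -13 + 24 = 11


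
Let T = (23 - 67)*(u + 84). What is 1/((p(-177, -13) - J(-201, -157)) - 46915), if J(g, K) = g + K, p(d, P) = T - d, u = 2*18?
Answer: -1/51660 ≈ -1.9357e-5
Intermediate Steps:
u = 36
T = -5280 (T = (23 - 67)*(36 + 84) = -44*120 = -5280)
p(d, P) = -5280 - d
J(g, K) = K + g
1/((p(-177, -13) - J(-201, -157)) - 46915) = 1/(((-5280 - 1*(-177)) - (-157 - 201)) - 46915) = 1/(((-5280 + 177) - 1*(-358)) - 46915) = 1/((-5103 + 358) - 46915) = 1/(-4745 - 46915) = 1/(-51660) = -1/51660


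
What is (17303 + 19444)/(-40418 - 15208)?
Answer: -12249/18542 ≈ -0.66061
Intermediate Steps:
(17303 + 19444)/(-40418 - 15208) = 36747/(-55626) = 36747*(-1/55626) = -12249/18542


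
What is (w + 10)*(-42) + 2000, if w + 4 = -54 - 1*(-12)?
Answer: 3512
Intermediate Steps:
w = -46 (w = -4 + (-54 - 1*(-12)) = -4 + (-54 + 12) = -4 - 42 = -46)
(w + 10)*(-42) + 2000 = (-46 + 10)*(-42) + 2000 = -36*(-42) + 2000 = 1512 + 2000 = 3512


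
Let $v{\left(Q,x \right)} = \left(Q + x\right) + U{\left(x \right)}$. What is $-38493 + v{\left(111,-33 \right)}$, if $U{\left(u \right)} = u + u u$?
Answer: $-37359$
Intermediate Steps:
$U{\left(u \right)} = u + u^{2}$
$v{\left(Q,x \right)} = Q + x + x \left(1 + x\right)$ ($v{\left(Q,x \right)} = \left(Q + x\right) + x \left(1 + x\right) = Q + x + x \left(1 + x\right)$)
$-38493 + v{\left(111,-33 \right)} = -38493 - \left(-78 + 33 \left(1 - 33\right)\right) = -38493 - -1134 = -38493 + \left(111 - 33 + 1056\right) = -38493 + 1134 = -37359$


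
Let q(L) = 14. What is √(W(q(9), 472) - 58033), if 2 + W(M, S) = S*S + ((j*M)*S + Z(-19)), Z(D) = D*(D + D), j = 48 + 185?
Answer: √1705135 ≈ 1305.8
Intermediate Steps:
j = 233
Z(D) = 2*D² (Z(D) = D*(2*D) = 2*D²)
W(M, S) = 720 + S² + 233*M*S (W(M, S) = -2 + (S*S + ((233*M)*S + 2*(-19)²)) = -2 + (S² + (233*M*S + 2*361)) = -2 + (S² + (233*M*S + 722)) = -2 + (S² + (722 + 233*M*S)) = -2 + (722 + S² + 233*M*S) = 720 + S² + 233*M*S)
√(W(q(9), 472) - 58033) = √((720 + 472² + 233*14*472) - 58033) = √((720 + 222784 + 1539664) - 58033) = √(1763168 - 58033) = √1705135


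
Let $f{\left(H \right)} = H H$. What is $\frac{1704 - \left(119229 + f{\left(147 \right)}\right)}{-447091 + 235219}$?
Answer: $\frac{23189}{35312} \approx 0.65669$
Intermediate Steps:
$f{\left(H \right)} = H^{2}$
$\frac{1704 - \left(119229 + f{\left(147 \right)}\right)}{-447091 + 235219} = \frac{1704 - 140838}{-447091 + 235219} = \frac{1704 - 140838}{-211872} = \left(1704 - 140838\right) \left(- \frac{1}{211872}\right) = \left(-139134\right) \left(- \frac{1}{211872}\right) = \frac{23189}{35312}$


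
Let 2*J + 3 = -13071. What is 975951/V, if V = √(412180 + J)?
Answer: 975951*√405643/405643 ≈ 1532.3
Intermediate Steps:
J = -6537 (J = -3/2 + (½)*(-13071) = -3/2 - 13071/2 = -6537)
V = √405643 (V = √(412180 - 6537) = √405643 ≈ 636.90)
975951/V = 975951/(√405643) = 975951*(√405643/405643) = 975951*√405643/405643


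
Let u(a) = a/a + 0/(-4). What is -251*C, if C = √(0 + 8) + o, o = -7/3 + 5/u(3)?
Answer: -2008/3 - 502*√2 ≈ -1379.3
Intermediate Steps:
u(a) = 1 (u(a) = 1 + 0*(-¼) = 1 + 0 = 1)
o = 8/3 (o = -7/3 + 5/1 = -7*⅓ + 5*1 = -7/3 + 5 = 8/3 ≈ 2.6667)
C = 8/3 + 2*√2 (C = √(0 + 8) + 8/3 = √8 + 8/3 = 2*√2 + 8/3 = 8/3 + 2*√2 ≈ 5.4951)
-251*C = -251*(8/3 + 2*√2) = -2008/3 - 502*√2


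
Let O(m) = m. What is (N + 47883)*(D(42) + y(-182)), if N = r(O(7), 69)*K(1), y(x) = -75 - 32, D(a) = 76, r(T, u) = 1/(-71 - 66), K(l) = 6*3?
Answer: -203358543/137 ≈ -1.4844e+6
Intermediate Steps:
K(l) = 18
r(T, u) = -1/137 (r(T, u) = 1/(-137) = -1/137)
y(x) = -107
N = -18/137 (N = -1/137*18 = -18/137 ≈ -0.13139)
(N + 47883)*(D(42) + y(-182)) = (-18/137 + 47883)*(76 - 107) = (6559953/137)*(-31) = -203358543/137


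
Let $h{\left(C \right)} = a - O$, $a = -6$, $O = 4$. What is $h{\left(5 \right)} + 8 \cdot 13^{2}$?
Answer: $1342$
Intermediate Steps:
$h{\left(C \right)} = -10$ ($h{\left(C \right)} = -6 - 4 = -10$)
$h{\left(5 \right)} + 8 \cdot 13^{2} = -10 + 8 \cdot 13^{2} = -10 + 8 \cdot 169 = -10 + 1352 = 1342$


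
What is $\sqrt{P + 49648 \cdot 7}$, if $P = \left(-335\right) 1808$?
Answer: $4 i \sqrt{16134} \approx 508.08 i$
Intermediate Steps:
$P = -605680$
$\sqrt{P + 49648 \cdot 7} = \sqrt{-605680 + 49648 \cdot 7} = \sqrt{-605680 + 347536} = \sqrt{-258144} = 4 i \sqrt{16134}$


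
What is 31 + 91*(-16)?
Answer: -1425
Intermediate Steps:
31 + 91*(-16) = 31 - 1456 = -1425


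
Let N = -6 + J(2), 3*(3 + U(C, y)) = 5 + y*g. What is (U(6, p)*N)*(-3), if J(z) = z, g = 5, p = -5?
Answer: -116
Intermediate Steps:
U(C, y) = -4/3 + 5*y/3 (U(C, y) = -3 + (5 + y*5)/3 = -3 + (5 + 5*y)/3 = -3 + (5/3 + 5*y/3) = -4/3 + 5*y/3)
N = -4 (N = -6 + 2 = -4)
(U(6, p)*N)*(-3) = ((-4/3 + (5/3)*(-5))*(-4))*(-3) = ((-4/3 - 25/3)*(-4))*(-3) = -29/3*(-4)*(-3) = (116/3)*(-3) = -116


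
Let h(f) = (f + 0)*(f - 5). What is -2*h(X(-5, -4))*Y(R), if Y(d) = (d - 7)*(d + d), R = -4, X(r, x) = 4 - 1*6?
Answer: -2464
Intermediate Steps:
X(r, x) = -2 (X(r, x) = 4 - 6 = -2)
h(f) = f*(-5 + f)
Y(d) = 2*d*(-7 + d) (Y(d) = (-7 + d)*(2*d) = 2*d*(-7 + d))
-2*h(X(-5, -4))*Y(R) = -2*(-2*(-5 - 2))*2*(-4)*(-7 - 4) = -2*(-2*(-7))*2*(-4)*(-11) = -28*88 = -2*1232 = -2464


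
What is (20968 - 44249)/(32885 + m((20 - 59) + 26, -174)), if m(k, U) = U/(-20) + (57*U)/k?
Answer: -3026530/4375361 ≈ -0.69172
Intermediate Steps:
m(k, U) = -U/20 + 57*U/k (m(k, U) = U*(-1/20) + 57*U/k = -U/20 + 57*U/k)
(20968 - 44249)/(32885 + m((20 - 59) + 26, -174)) = (20968 - 44249)/(32885 + (1/20)*(-174)*(1140 - ((20 - 59) + 26))/((20 - 59) + 26)) = -23281/(32885 + (1/20)*(-174)*(1140 - (-39 + 26))/(-39 + 26)) = -23281/(32885 + (1/20)*(-174)*(1140 - 1*(-13))/(-13)) = -23281/(32885 + (1/20)*(-174)*(-1/13)*(1140 + 13)) = -23281/(32885 + (1/20)*(-174)*(-1/13)*1153) = -23281/(32885 + 100311/130) = -23281/4375361/130 = -23281*130/4375361 = -3026530/4375361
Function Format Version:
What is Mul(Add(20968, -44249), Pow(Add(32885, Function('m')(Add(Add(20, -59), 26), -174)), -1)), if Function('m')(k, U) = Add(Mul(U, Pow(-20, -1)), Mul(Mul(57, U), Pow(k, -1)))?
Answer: Rational(-3026530, 4375361) ≈ -0.69172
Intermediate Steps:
Function('m')(k, U) = Add(Mul(Rational(-1, 20), U), Mul(57, U, Pow(k, -1))) (Function('m')(k, U) = Add(Mul(U, Rational(-1, 20)), Mul(57, U, Pow(k, -1))) = Add(Mul(Rational(-1, 20), U), Mul(57, U, Pow(k, -1))))
Mul(Add(20968, -44249), Pow(Add(32885, Function('m')(Add(Add(20, -59), 26), -174)), -1)) = Mul(Add(20968, -44249), Pow(Add(32885, Mul(Rational(1, 20), -174, Pow(Add(Add(20, -59), 26), -1), Add(1140, Mul(-1, Add(Add(20, -59), 26))))), -1)) = Mul(-23281, Pow(Add(32885, Mul(Rational(1, 20), -174, Pow(Add(-39, 26), -1), Add(1140, Mul(-1, Add(-39, 26))))), -1)) = Mul(-23281, Pow(Add(32885, Mul(Rational(1, 20), -174, Pow(-13, -1), Add(1140, Mul(-1, -13)))), -1)) = Mul(-23281, Pow(Add(32885, Mul(Rational(1, 20), -174, Rational(-1, 13), Add(1140, 13))), -1)) = Mul(-23281, Pow(Add(32885, Mul(Rational(1, 20), -174, Rational(-1, 13), 1153)), -1)) = Mul(-23281, Pow(Add(32885, Rational(100311, 130)), -1)) = Mul(-23281, Pow(Rational(4375361, 130), -1)) = Mul(-23281, Rational(130, 4375361)) = Rational(-3026530, 4375361)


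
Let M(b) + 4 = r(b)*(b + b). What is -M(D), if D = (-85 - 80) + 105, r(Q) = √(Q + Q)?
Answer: 4 + 240*I*√30 ≈ 4.0 + 1314.5*I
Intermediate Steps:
r(Q) = √2*√Q (r(Q) = √(2*Q) = √2*√Q)
D = -60 (D = -165 + 105 = -60)
M(b) = -4 + 2*√2*b^(3/2) (M(b) = -4 + (√2*√b)*(b + b) = -4 + (√2*√b)*(2*b) = -4 + 2*√2*b^(3/2))
-M(D) = -(-4 + 2*√2*(-60)^(3/2)) = -(-4 + 2*√2*(-120*I*√15)) = -(-4 - 240*I*√30) = 4 + 240*I*√30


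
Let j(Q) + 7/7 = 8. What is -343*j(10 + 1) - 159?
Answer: -2560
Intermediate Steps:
j(Q) = 7 (j(Q) = -1 + 8 = 7)
-343*j(10 + 1) - 159 = -343*7 - 159 = -2401 - 159 = -2560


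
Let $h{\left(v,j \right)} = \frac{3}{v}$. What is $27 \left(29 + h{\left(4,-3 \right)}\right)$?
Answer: $\frac{3213}{4} \approx 803.25$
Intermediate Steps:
$27 \left(29 + h{\left(4,-3 \right)}\right) = 27 \left(29 + \frac{3}{4}\right) = 27 \cdot \frac{119}{4} = \frac{3213}{4}$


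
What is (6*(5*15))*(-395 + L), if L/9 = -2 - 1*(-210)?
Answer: 664650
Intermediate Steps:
L = 1872 (L = 9*(-2 - 1*(-210)) = 9*(-2 + 210) = 9*208 = 1872)
(6*(5*15))*(-395 + L) = (6*(5*15))*(-395 + 1872) = (6*75)*1477 = 450*1477 = 664650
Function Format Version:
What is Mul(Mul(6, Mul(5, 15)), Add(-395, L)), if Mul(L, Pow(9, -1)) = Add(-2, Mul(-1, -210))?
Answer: 664650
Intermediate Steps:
L = 1872 (L = Mul(9, Add(-2, Mul(-1, -210))) = Mul(9, Add(-2, 210)) = Mul(9, 208) = 1872)
Mul(Mul(6, Mul(5, 15)), Add(-395, L)) = Mul(Mul(6, Mul(5, 15)), Add(-395, 1872)) = Mul(Mul(6, 75), 1477) = Mul(450, 1477) = 664650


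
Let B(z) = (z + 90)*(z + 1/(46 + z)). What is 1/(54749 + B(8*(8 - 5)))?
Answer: 35/2012032 ≈ 1.7395e-5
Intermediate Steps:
B(z) = (90 + z)*(z + 1/(46 + z))
1/(54749 + B(8*(8 - 5))) = 1/(54749 + (90 + (8*(8 - 5))³ + 136*(8*(8 - 5))² + 4141*(8*(8 - 5)))/(46 + 8*(8 - 5))) = 1/(54749 + (90 + (8*3)³ + 136*(8*3)² + 4141*(8*3))/(46 + 8*3)) = 1/(54749 + (90 + 24³ + 136*24² + 4141*24)/(46 + 24)) = 1/(54749 + (90 + 13824 + 136*576 + 99384)/70) = 1/(54749 + (90 + 13824 + 78336 + 99384)/70) = 1/(54749 + (1/70)*191634) = 1/(54749 + 95817/35) = 1/(2012032/35) = 35/2012032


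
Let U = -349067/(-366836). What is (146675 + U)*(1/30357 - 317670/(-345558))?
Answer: 14413816153816764931/106892996292006 ≈ 1.3484e+5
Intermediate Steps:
U = 349067/366836 (U = -349067*(-1/366836) = 349067/366836 ≈ 0.95156)
(146675 + U)*(1/30357 - 317670/(-345558)) = (146675 + 349067/366836)*(1/30357 - 317670/(-345558)) = 53806019367*(1/30357 - 317670*(-1/345558))/366836 = 53806019367*(1/30357 + 52945/57593)/366836 = (53806019367/366836)*(1607308958/1748350701) = 14413816153816764931/106892996292006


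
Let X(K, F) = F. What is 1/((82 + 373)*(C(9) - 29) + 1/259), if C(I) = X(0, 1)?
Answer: -259/3299659 ≈ -7.8493e-5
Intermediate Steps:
C(I) = 1
1/((82 + 373)*(C(9) - 29) + 1/259) = 1/((82 + 373)*(1 - 29) + 1/259) = 1/(455*(-28) + 1/259) = 1/(-12740 + 1/259) = 1/(-3299659/259) = -259/3299659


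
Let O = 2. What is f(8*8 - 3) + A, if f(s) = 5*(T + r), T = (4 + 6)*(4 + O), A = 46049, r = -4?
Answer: 46329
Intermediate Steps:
T = 60 (T = (4 + 6)*(4 + 2) = 10*6 = 60)
f(s) = 280 (f(s) = 5*(60 - 4) = 5*56 = 280)
f(8*8 - 3) + A = 280 + 46049 = 46329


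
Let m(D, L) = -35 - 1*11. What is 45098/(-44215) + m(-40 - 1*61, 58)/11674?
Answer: -264253971/258082955 ≈ -1.0239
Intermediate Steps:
m(D, L) = -46 (m(D, L) = -35 - 11 = -46)
45098/(-44215) + m(-40 - 1*61, 58)/11674 = 45098/(-44215) - 46/11674 = 45098*(-1/44215) - 46*1/11674 = -45098/44215 - 23/5837 = -264253971/258082955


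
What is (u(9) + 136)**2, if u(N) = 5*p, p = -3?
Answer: 14641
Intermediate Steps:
u(N) = -15 (u(N) = 5*(-3) = -15)
(u(9) + 136)**2 = (-15 + 136)**2 = 121**2 = 14641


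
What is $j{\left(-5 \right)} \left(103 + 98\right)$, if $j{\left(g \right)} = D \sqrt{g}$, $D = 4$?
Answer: $804 i \sqrt{5} \approx 1797.8 i$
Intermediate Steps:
$j{\left(g \right)} = 4 \sqrt{g}$
$j{\left(-5 \right)} \left(103 + 98\right) = 4 \sqrt{-5} \left(103 + 98\right) = 4 i \sqrt{5} \cdot 201 = 804 i \sqrt{5}$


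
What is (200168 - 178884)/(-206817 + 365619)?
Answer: 10642/79401 ≈ 0.13403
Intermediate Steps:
(200168 - 178884)/(-206817 + 365619) = 21284/158802 = 21284*(1/158802) = 10642/79401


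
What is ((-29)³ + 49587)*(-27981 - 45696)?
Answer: -1856513046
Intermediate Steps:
((-29)³ + 49587)*(-27981 - 45696) = (-24389 + 49587)*(-73677) = 25198*(-73677) = -1856513046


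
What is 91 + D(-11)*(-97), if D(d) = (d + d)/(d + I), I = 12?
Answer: 2225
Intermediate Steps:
D(d) = 2*d/(12 + d) (D(d) = (d + d)/(d + 12) = (2*d)/(12 + d) = 2*d/(12 + d))
91 + D(-11)*(-97) = 91 + (2*(-11)/(12 - 11))*(-97) = 91 + (2*(-11)/1)*(-97) = 91 + (2*(-11)*1)*(-97) = 91 - 22*(-97) = 91 + 2134 = 2225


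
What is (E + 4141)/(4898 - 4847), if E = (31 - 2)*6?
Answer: 4315/51 ≈ 84.608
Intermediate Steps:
E = 174 (E = 29*6 = 174)
(E + 4141)/(4898 - 4847) = (174 + 4141)/(4898 - 4847) = 4315/51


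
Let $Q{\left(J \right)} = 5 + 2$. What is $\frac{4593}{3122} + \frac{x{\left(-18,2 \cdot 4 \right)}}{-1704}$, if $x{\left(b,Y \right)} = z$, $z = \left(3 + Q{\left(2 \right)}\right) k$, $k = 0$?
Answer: $\frac{4593}{3122} \approx 1.4712$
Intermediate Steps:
$Q{\left(J \right)} = 7$
$z = 0$ ($z = \left(3 + 7\right) 0 = 10 \cdot 0 = 0$)
$x{\left(b,Y \right)} = 0$
$\frac{4593}{3122} + \frac{x{\left(-18,2 \cdot 4 \right)}}{-1704} = \frac{4593}{3122} + \frac{0}{-1704} = 4593 \cdot \frac{1}{3122} + 0 \left(- \frac{1}{1704}\right) = \frac{4593}{3122} + 0 = \frac{4593}{3122}$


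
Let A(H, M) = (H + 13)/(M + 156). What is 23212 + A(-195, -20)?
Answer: 1578325/68 ≈ 23211.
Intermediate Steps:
A(H, M) = (13 + H)/(156 + M)
23212 + A(-195, -20) = 23212 + (13 - 195)/(156 - 20) = 23212 - 182/136 = 23212 + (1/136)*(-182) = 23212 - 91/68 = 1578325/68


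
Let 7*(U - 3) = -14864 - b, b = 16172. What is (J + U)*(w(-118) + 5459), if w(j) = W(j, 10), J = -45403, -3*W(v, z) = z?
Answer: -5709398812/21 ≈ -2.7188e+8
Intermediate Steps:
W(v, z) = -z/3
U = -31015/7 (U = 3 + (-14864 - 1*16172)/7 = 3 + (-14864 - 16172)/7 = 3 + (⅐)*(-31036) = 3 - 31036/7 = -31015/7 ≈ -4430.7)
w(j) = -10/3 (w(j) = -⅓*10 = -10/3)
(J + U)*(w(-118) + 5459) = (-45403 - 31015/7)*(-10/3 + 5459) = -348836/7*16367/3 = -5709398812/21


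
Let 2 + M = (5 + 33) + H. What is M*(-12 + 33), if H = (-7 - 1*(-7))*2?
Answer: 756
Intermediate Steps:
H = 0 (H = (-7 + 7)*2 = 0*2 = 0)
M = 36 (M = -2 + ((5 + 33) + 0) = -2 + (38 + 0) = -2 + 38 = 36)
M*(-12 + 33) = 36*(-12 + 33) = 36*21 = 756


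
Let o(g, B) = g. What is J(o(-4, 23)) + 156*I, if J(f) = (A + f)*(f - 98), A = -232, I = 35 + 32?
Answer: 34524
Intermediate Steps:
I = 67
J(f) = (-232 + f)*(-98 + f) (J(f) = (-232 + f)*(f - 98) = (-232 + f)*(-98 + f))
J(o(-4, 23)) + 156*I = (22736 + (-4)**2 - 330*(-4)) + 156*67 = (22736 + 16 + 1320) + 10452 = 24072 + 10452 = 34524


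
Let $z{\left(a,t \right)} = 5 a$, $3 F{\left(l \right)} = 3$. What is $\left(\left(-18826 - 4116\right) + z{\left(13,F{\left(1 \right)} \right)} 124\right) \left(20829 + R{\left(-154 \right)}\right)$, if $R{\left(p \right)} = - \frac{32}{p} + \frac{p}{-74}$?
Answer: $- \frac{126174575092}{407} \approx -3.1001 \cdot 10^{8}$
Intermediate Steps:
$F{\left(l \right)} = 1$ ($F{\left(l \right)} = \frac{1}{3} \cdot 3 = 1$)
$R{\left(p \right)} = - \frac{32}{p} - \frac{p}{74}$ ($R{\left(p \right)} = - \frac{32}{p} + p \left(- \frac{1}{74}\right) = - \frac{32}{p} - \frac{p}{74}$)
$\left(\left(-18826 - 4116\right) + z{\left(13,F{\left(1 \right)} \right)} 124\right) \left(20829 + R{\left(-154 \right)}\right) = \left(\left(-18826 - 4116\right) + 5 \cdot 13 \cdot 124\right) \left(20829 - \left(- \frac{77}{37} + \frac{32}{-154}\right)\right) = \left(\left(-18826 - 4116\right) + 65 \cdot 124\right) \left(20829 + \left(\left(-32\right) \left(- \frac{1}{154}\right) + \frac{77}{37}\right)\right) = \left(-22942 + 8060\right) \left(20829 + \left(\frac{16}{77} + \frac{77}{37}\right)\right) = - 14882 \left(20829 + \frac{6521}{2849}\right) = \left(-14882\right) \frac{59348342}{2849} = - \frac{126174575092}{407}$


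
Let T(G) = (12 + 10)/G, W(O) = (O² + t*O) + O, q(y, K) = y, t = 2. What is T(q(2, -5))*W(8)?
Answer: 968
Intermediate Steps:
W(O) = O² + 3*O (W(O) = (O² + 2*O) + O = O² + 3*O)
T(G) = 22/G
T(q(2, -5))*W(8) = (22/2)*(8*(3 + 8)) = (22*(½))*(8*11) = 11*88 = 968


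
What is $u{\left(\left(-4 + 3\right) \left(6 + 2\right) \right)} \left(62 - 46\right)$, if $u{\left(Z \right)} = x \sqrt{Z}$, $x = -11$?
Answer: $- 352 i \sqrt{2} \approx - 497.8 i$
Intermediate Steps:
$u{\left(Z \right)} = - 11 \sqrt{Z}$
$u{\left(\left(-4 + 3\right) \left(6 + 2\right) \right)} \left(62 - 46\right) = - 11 \sqrt{\left(-4 + 3\right) \left(6 + 2\right)} \left(62 - 46\right) = - 11 \sqrt{\left(-1\right) 8} \cdot 16 = - 11 \sqrt{-8} \cdot 16 = - 11 \cdot 2 i \sqrt{2} \cdot 16 = - 22 i \sqrt{2} \cdot 16 = - 352 i \sqrt{2}$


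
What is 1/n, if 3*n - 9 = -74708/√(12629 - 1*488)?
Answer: -17253/293700097 - 35388*√1349/293700097 ≈ -0.0044842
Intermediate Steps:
n = 3 - 3932*√1349/639 (n = 3 + (-74708/√(12629 - 1*488))/3 = 3 + (-74708/√(12629 - 488))/3 = 3 + (-74708*√1349/4047)/3 = 3 + (-3932*√1349/213)/3 = 3 - 3932*√1349/639 ≈ -223.01)
1/n = 1/(3 - 3932*√1349/639)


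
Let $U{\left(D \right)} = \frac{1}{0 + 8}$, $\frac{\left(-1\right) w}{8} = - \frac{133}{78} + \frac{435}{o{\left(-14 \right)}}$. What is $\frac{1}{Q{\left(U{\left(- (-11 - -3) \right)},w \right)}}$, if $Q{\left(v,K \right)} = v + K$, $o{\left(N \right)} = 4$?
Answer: $- \frac{312}{267145} \approx -0.0011679$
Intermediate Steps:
$w = - \frac{33398}{39}$ ($w = - 8 \left(- \frac{133}{78} + \frac{435}{4}\right) = \left(-8\right) \frac{16699}{156} = - \frac{33398}{39} \approx -856.36$)
$U{\left(D \right)} = \frac{1}{8}$
$Q{\left(v,K \right)} = K + v$
$\frac{1}{Q{\left(U{\left(- (-11 - -3) \right)},w \right)}} = \frac{1}{- \frac{33398}{39} + \frac{1}{8}} = \frac{1}{- \frac{267145}{312}} = - \frac{312}{267145}$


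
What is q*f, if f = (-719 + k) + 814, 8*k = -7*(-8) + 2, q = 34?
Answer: 6953/2 ≈ 3476.5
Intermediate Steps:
k = 29/4 (k = (-7*(-8) + 2)/8 = (56 + 2)/8 = (⅛)*58 = 29/4 ≈ 7.2500)
f = 409/4 (f = (-719 + 29/4) + 814 = -2847/4 + 814 = 409/4 ≈ 102.25)
q*f = 34*(409/4) = 6953/2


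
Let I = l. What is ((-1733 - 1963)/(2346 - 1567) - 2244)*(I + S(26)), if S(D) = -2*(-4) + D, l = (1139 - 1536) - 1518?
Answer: 173425428/41 ≈ 4.2299e+6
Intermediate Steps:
l = -1915 (l = -397 - 1518 = -1915)
S(D) = 8 + D
I = -1915
((-1733 - 1963)/(2346 - 1567) - 2244)*(I + S(26)) = ((-1733 - 1963)/(2346 - 1567) - 2244)*(-1915 + (8 + 26)) = (-3696/779 - 2244)*(-1915 + 34) = (-3696*1/779 - 2244)*(-1881) = (-3696/779 - 2244)*(-1881) = -1751772/779*(-1881) = 173425428/41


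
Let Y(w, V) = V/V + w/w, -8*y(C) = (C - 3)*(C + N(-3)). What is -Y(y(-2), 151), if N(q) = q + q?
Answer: -2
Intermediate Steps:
N(q) = 2*q
y(C) = -(-6 + C)*(-3 + C)/8 (y(C) = -(C - 3)*(C + 2*(-3))/8 = -(-3 + C)*(C - 6)/8 = -(-3 + C)*(-6 + C)/8 = -(-6 + C)*(-3 + C)/8)
Y(w, V) = 2 (Y(w, V) = 1 + 1 = 2)
-Y(y(-2), 151) = -1*2 = -2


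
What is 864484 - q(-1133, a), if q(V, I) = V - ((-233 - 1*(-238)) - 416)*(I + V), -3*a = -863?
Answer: 1213049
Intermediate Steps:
a = 863/3 (a = -⅓*(-863) = 863/3 ≈ 287.67)
q(V, I) = 411*I + 412*V (q(V, I) = V - ((-233 + 238) - 416)*(I + V) = V - (5 - 416)*(I + V) = V - (-411)*(I + V) = V - (-411*I - 411*V) = V + (411*I + 411*V) = 411*I + 412*V)
864484 - q(-1133, a) = 864484 - (411*(863/3) + 412*(-1133)) = 864484 - (118231 - 466796) = 864484 - 1*(-348565) = 864484 + 348565 = 1213049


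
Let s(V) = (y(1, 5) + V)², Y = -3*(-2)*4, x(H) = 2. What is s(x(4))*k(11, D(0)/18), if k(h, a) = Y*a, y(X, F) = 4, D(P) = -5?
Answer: -240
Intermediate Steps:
Y = 24 (Y = 6*4 = 24)
k(h, a) = 24*a
s(V) = (4 + V)²
s(x(4))*k(11, D(0)/18) = (4 + 2)²*(24*(-5/18)) = 6²*(24*(-5*1/18)) = 36*(24*(-5/18)) = 36*(-20/3) = -240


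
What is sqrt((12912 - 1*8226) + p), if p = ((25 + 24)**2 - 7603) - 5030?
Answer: I*sqrt(5546) ≈ 74.471*I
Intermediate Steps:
p = -10232 (p = (49**2 - 7603) - 5030 = (2401 - 7603) - 5030 = -5202 - 5030 = -10232)
sqrt((12912 - 1*8226) + p) = sqrt((12912 - 1*8226) - 10232) = sqrt((12912 - 8226) - 10232) = sqrt(4686 - 10232) = sqrt(-5546) = I*sqrt(5546)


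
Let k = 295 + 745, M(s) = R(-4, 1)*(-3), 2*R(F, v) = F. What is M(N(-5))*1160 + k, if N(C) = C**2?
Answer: 8000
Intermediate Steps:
R(F, v) = F/2
M(s) = 6 (M(s) = ((1/2)*(-4))*(-3) = -2*(-3) = 6)
k = 1040
M(N(-5))*1160 + k = 6*1160 + 1040 = 6960 + 1040 = 8000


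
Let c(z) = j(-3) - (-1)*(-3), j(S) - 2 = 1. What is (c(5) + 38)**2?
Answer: 1444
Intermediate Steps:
j(S) = 3 (j(S) = 2 + 1 = 3)
c(z) = 0 (c(z) = 3 - (-1)*(-3) = 3 - 1*3 = 3 - 3 = 0)
(c(5) + 38)**2 = (0 + 38)**2 = 38**2 = 1444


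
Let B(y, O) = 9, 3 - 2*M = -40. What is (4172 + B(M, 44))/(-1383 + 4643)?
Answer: 4181/3260 ≈ 1.2825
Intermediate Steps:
M = 43/2 (M = 3/2 - ½*(-40) = 3/2 + 20 = 43/2 ≈ 21.500)
(4172 + B(M, 44))/(-1383 + 4643) = (4172 + 9)/(-1383 + 4643) = 4181/3260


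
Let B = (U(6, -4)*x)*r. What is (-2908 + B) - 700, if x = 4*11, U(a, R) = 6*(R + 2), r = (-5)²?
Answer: -16808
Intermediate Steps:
r = 25
U(a, R) = 12 + 6*R (U(a, R) = 6*(2 + R) = 12 + 6*R)
x = 44
B = -13200 (B = ((12 + 6*(-4))*44)*25 = ((12 - 24)*44)*25 = -12*44*25 = -528*25 = -13200)
(-2908 + B) - 700 = (-2908 - 13200) - 700 = -16108 - 700 = -16808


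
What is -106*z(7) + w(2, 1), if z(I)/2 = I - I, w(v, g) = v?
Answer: 2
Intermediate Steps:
z(I) = 0 (z(I) = 2*(I - I) = 2*0 = 0)
-106*z(7) + w(2, 1) = -106*0 + 2 = 0 + 2 = 2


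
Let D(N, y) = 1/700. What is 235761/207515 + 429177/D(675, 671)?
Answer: 62342465844261/207515 ≈ 3.0042e+8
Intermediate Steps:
D(N, y) = 1/700
235761/207515 + 429177/D(675, 671) = 235761/207515 + 429177/(1/700) = 235761*(1/207515) + 429177*700 = 235761/207515 + 300423900 = 62342465844261/207515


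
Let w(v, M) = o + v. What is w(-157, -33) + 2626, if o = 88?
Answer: 2557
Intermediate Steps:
w(v, M) = 88 + v
w(-157, -33) + 2626 = (88 - 157) + 2626 = -69 + 2626 = 2557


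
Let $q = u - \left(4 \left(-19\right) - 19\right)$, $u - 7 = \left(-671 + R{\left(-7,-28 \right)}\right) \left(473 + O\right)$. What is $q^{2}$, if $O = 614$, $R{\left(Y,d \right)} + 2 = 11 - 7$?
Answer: $528675864201$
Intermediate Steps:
$R{\left(Y,d \right)} = 2$ ($R{\left(Y,d \right)} = -2 + \left(11 - 7\right) = -2 + 4 = 2$)
$u = -727196$ ($u = 7 + \left(-671 + 2\right) \left(473 + 614\right) = 7 - 727203 = -727196$)
$q = -727101$ ($q = -727196 - \left(4 \left(-19\right) - 19\right) = -727196 - \left(-76 - 19\right) = -727196 - -95 = -727196 + 95 = -727101$)
$q^{2} = \left(-727101\right)^{2} = 528675864201$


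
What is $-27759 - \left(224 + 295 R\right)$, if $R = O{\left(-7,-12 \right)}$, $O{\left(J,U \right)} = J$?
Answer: $-25918$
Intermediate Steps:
$R = -7$
$-27759 - \left(224 + 295 R\right) = -27759 - \left(224 + 295 \left(-7\right)\right) = -27759 - \left(224 - 2065\right) = -27759 - -1841 = -27759 + 1841 = -25918$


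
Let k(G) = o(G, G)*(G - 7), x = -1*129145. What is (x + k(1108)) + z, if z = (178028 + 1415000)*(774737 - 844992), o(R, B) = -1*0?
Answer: -111918311285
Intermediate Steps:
o(R, B) = 0
x = -129145
z = -111918182140 (z = 1593028*(-70255) = -111918182140)
k(G) = 0 (k(G) = 0*(G - 7) = 0*(-7 + G) = 0)
(x + k(1108)) + z = (-129145 + 0) - 111918182140 = -129145 - 111918182140 = -111918311285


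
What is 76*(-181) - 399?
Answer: -14155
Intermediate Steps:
76*(-181) - 399 = -13756 - 399 = -14155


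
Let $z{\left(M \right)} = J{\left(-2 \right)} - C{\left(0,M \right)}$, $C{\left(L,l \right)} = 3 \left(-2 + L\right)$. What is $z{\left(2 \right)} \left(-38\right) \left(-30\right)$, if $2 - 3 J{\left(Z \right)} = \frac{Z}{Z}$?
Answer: $7220$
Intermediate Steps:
$C{\left(L,l \right)} = -6 + 3 L$
$J{\left(Z \right)} = \frac{1}{3}$ ($J{\left(Z \right)} = \frac{2}{3} - \frac{Z \frac{1}{Z}}{3} = \frac{2}{3} - \frac{1}{3} = \frac{1}{3}$)
$z{\left(M \right)} = \frac{19}{3}$ ($z{\left(M \right)} = \frac{1}{3} - \left(-6 + 3 \cdot 0\right) = \frac{1}{3} - \left(-6 + 0\right) = \frac{1}{3} - -6 = \frac{1}{3} + 6 = \frac{19}{3}$)
$z{\left(2 \right)} \left(-38\right) \left(-30\right) = \frac{19}{3} \left(-38\right) \left(-30\right) = \left(- \frac{722}{3}\right) \left(-30\right) = 7220$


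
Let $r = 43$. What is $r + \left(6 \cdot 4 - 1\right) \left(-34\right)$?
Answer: $-739$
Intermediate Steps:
$r + \left(6 \cdot 4 - 1\right) \left(-34\right) = 43 + \left(6 \cdot 4 - 1\right) \left(-34\right) = 43 + \left(24 - 1\right) \left(-34\right) = 43 + 23 \left(-34\right) = 43 - 782 = -739$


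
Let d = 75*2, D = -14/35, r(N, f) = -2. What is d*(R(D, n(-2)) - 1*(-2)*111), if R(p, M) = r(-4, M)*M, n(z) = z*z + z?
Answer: 32700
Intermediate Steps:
n(z) = z + z**2 (n(z) = z**2 + z = z + z**2)
D = -2/5 (D = -14*1/35 = -2/5 ≈ -0.40000)
d = 150
R(p, M) = -2*M
d*(R(D, n(-2)) - 1*(-2)*111) = 150*(-(-4)*(1 - 2) - 1*(-2)*111) = 150*(-(-4)*(-1) + 2*111) = 150*(-2*2 + 222) = 150*(-4 + 222) = 150*218 = 32700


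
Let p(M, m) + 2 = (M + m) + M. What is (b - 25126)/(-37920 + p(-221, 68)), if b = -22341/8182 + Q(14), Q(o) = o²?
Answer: 203999601/313337872 ≈ 0.65105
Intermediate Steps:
p(M, m) = -2 + m + 2*M (p(M, m) = -2 + ((M + m) + M) = -2 + (m + 2*M) = -2 + m + 2*M)
b = 1581331/8182 (b = -22341/8182 + 14² = -22341*1/8182 + 196 = -22341/8182 + 196 = 1581331/8182 ≈ 193.27)
(b - 25126)/(-37920 + p(-221, 68)) = (1581331/8182 - 25126)/(-37920 + (-2 + 68 + 2*(-221))) = -203999601/(8182*(-37920 + (-2 + 68 - 442))) = -203999601/(8182*(-37920 - 376)) = -203999601/8182/(-38296) = -203999601/8182*(-1/38296) = 203999601/313337872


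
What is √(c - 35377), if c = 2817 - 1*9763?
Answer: I*√42323 ≈ 205.73*I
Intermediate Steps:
c = -6946 (c = 2817 - 9763 = -6946)
√(c - 35377) = √(-6946 - 35377) = √(-42323) = I*√42323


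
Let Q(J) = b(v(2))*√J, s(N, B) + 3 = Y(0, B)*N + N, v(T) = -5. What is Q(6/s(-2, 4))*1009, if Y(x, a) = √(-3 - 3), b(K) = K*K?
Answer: 25225*√6*√(-1/(5 + 2*I*√6)) ≈ 8826.9 + 21621.0*I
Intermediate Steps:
b(K) = K²
Y(x, a) = I*√6 (Y(x, a) = √(-6) = I*√6)
s(N, B) = -3 + N + I*N*√6 (s(N, B) = -3 + ((I*√6)*N + N) = -3 + (I*N*√6 + N) = -3 + (N + I*N*√6) = -3 + N + I*N*√6)
Q(J) = 25*√J (Q(J) = (-5)²*√J = 25*√J)
Q(6/s(-2, 4))*1009 = (25*√(6/(-3 - 2 + I*(-2)*√6)))*1009 = (25*√(6/(-3 - 2 - 2*I*√6)))*1009 = (25*√(6/(-5 - 2*I*√6)))*1009 = (25*(√6/√(-5 - 2*I*√6)))*1009 = (25*√6/√(-5 - 2*I*√6))*1009 = 25225*√6/√(-5 - 2*I*√6)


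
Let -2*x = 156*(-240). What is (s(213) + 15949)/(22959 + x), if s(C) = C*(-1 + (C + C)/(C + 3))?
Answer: 193873/500148 ≈ 0.38763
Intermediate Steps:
x = 18720 (x = -78*(-240) = -½*(-37440) = 18720)
s(C) = C*(-1 + 2*C/(3 + C)) (s(C) = C*(-1 + (2*C)/(3 + C)) = C*(-1 + 2*C/(3 + C)))
(s(213) + 15949)/(22959 + x) = (213*(-3 + 213)/(3 + 213) + 15949)/(22959 + 18720) = (213*210/216 + 15949)/41679 = (213*(1/216)*210 + 15949)*(1/41679) = (2485/12 + 15949)*(1/41679) = (193873/12)*(1/41679) = 193873/500148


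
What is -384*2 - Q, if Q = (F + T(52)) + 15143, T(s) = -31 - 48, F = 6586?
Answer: -22418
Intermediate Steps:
T(s) = -79
Q = 21650 (Q = (6586 - 79) + 15143 = 6507 + 15143 = 21650)
-384*2 - Q = -384*2 - 1*21650 = -768 - 21650 = -22418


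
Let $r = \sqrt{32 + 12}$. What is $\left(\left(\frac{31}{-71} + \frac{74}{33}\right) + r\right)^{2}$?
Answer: $\frac{259445917}{5489649} + \frac{16924 \sqrt{11}}{2343} \approx 71.218$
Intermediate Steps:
$r = 2 \sqrt{11}$ ($r = \sqrt{44} = 2 \sqrt{11} \approx 6.6332$)
$\left(\left(\frac{31}{-71} + \frac{74}{33}\right) + r\right)^{2} = \left(\left(\frac{31}{-71} + \frac{74}{33}\right) + 2 \sqrt{11}\right)^{2} = \left(\left(31 \left(- \frac{1}{71}\right) + 74 \cdot \frac{1}{33}\right) + 2 \sqrt{11}\right)^{2} = \left(\left(- \frac{31}{71} + \frac{74}{33}\right) + 2 \sqrt{11}\right)^{2} = \left(\frac{4231}{2343} + 2 \sqrt{11}\right)^{2}$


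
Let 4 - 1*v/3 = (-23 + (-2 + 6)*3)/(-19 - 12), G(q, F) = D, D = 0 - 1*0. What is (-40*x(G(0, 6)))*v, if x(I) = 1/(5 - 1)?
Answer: -3390/31 ≈ -109.35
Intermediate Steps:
D = 0 (D = 0 + 0 = 0)
G(q, F) = 0
x(I) = ¼ (x(I) = 1/4 = ¼)
v = 339/31 (v = 12 - 3*(-23 + (-2 + 6)*3)/(-19 - 12) = 12 - 3*(-23 + 4*3)/(-31) = 12 - 3*(-23 + 12)*(-1)/31 = 12 - (-33)*(-1)/31 = 12 - 3*11/31 = 12 - 33/31 = 339/31 ≈ 10.935)
(-40*x(G(0, 6)))*v = -40*¼*(339/31) = -10*339/31 = -3390/31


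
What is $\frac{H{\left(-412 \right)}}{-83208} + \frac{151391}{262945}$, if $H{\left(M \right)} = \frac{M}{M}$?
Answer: $\frac{12596679383}{21879127560} \approx 0.57574$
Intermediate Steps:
$H{\left(M \right)} = 1$
$\frac{H{\left(-412 \right)}}{-83208} + \frac{151391}{262945} = 1 \frac{1}{-83208} + \frac{151391}{262945} = 1 \left(- \frac{1}{83208}\right) + 151391 \cdot \frac{1}{262945} = - \frac{1}{83208} + \frac{151391}{262945} = \frac{12596679383}{21879127560}$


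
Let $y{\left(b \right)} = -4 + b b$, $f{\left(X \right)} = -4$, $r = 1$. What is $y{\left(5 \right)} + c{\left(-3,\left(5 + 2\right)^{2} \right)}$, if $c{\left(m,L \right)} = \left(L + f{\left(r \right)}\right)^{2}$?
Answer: $2046$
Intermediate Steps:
$c{\left(m,L \right)} = \left(-4 + L\right)^{2}$ ($c{\left(m,L \right)} = \left(L - 4\right)^{2} = \left(-4 + L\right)^{2}$)
$y{\left(b \right)} = -4 + b^{2}$
$y{\left(5 \right)} + c{\left(-3,\left(5 + 2\right)^{2} \right)} = \left(-4 + 5^{2}\right) + \left(-4 + \left(5 + 2\right)^{2}\right)^{2} = \left(-4 + 25\right) + \left(-4 + 7^{2}\right)^{2} = 21 + \left(-4 + 49\right)^{2} = 21 + 45^{2} = 21 + 2025 = 2046$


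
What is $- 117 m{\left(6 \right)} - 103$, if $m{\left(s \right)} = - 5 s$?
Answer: $3407$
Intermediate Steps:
$- 117 m{\left(6 \right)} - 103 = - 117 \left(\left(-5\right) 6\right) - 103 = \left(-117\right) \left(-30\right) - 103 = 3510 - 103 = 3407$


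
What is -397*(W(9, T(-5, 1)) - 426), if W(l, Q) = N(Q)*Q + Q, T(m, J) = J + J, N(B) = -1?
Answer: 169122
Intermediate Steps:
T(m, J) = 2*J
W(l, Q) = 0 (W(l, Q) = -Q + Q = 0)
-397*(W(9, T(-5, 1)) - 426) = -397*(0 - 426) = -397*(-426) = 169122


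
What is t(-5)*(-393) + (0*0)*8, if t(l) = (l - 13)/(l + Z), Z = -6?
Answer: -7074/11 ≈ -643.09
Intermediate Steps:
t(l) = (-13 + l)/(-6 + l) (t(l) = (l - 13)/(l - 6) = (-13 + l)/(-6 + l))
t(-5)*(-393) + (0*0)*8 = ((-13 - 5)/(-6 - 5))*(-393) + (0*0)*8 = (-18/(-11))*(-393) + 0*8 = -1/11*(-18)*(-393) + 0 = (18/11)*(-393) + 0 = -7074/11 + 0 = -7074/11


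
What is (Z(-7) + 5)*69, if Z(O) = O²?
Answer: 3726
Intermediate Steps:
(Z(-7) + 5)*69 = ((-7)² + 5)*69 = (49 + 5)*69 = 54*69 = 3726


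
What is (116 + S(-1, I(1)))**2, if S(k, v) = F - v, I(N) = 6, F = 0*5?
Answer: 12100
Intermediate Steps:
F = 0
S(k, v) = -v (S(k, v) = 0 - v = -v)
(116 + S(-1, I(1)))**2 = (116 - 1*6)**2 = (116 - 6)**2 = 110**2 = 12100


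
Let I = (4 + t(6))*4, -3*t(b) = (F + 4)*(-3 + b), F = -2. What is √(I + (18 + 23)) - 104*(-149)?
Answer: 15503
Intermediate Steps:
t(b) = 2 - 2*b/3 (t(b) = -(-2 + 4)*(-3 + b)/3 = -2*(-3 + b)/3 = -(-6 + 2*b)/3 = 2 - 2*b/3)
I = 8 (I = (4 + (2 - ⅔*6))*4 = (4 + (2 - 4))*4 = (4 - 2)*4 = 2*4 = 8)
√(I + (18 + 23)) - 104*(-149) = √(8 + (18 + 23)) - 104*(-149) = √(8 + 41) + 15496 = √49 + 15496 = 7 + 15496 = 15503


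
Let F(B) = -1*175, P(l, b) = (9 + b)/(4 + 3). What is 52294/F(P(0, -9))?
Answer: -52294/175 ≈ -298.82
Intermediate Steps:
P(l, b) = 9/7 + b/7 (P(l, b) = (9 + b)/7 = (9 + b)*(⅐) = 9/7 + b/7)
F(B) = -175
52294/F(P(0, -9)) = 52294/(-175) = 52294*(-1/175) = -52294/175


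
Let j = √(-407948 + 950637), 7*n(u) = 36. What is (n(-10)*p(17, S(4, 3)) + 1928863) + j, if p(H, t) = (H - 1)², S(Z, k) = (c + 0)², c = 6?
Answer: 13511257/7 + √542689 ≈ 1.9309e+6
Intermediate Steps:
n(u) = 36/7 (n(u) = (⅐)*36 = 36/7)
S(Z, k) = 36 (S(Z, k) = (6 + 0)² = 6² = 36)
j = √542689 ≈ 736.67
p(H, t) = (-1 + H)²
(n(-10)*p(17, S(4, 3)) + 1928863) + j = (36*(-1 + 17)²/7 + 1928863) + √542689 = ((36/7)*16² + 1928863) + √542689 = ((36/7)*256 + 1928863) + √542689 = (9216/7 + 1928863) + √542689 = 13511257/7 + √542689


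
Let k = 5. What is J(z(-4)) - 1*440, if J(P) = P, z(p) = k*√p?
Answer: -440 + 10*I ≈ -440.0 + 10.0*I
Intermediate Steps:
z(p) = 5*√p
J(z(-4)) - 1*440 = 5*√(-4) - 1*440 = 5*(2*I) - 440 = 10*I - 440 = -440 + 10*I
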